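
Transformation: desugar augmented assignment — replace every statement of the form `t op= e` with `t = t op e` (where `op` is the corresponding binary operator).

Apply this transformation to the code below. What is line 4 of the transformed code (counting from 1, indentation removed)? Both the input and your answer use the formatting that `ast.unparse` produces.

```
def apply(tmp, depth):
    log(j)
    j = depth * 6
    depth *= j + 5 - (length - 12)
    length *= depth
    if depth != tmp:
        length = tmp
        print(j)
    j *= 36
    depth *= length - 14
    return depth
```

depth = depth * (j + 5 - (length - 12))

Transformed code:
def apply(tmp, depth):
    log(j)
    j = depth * 6
    depth = depth * (j + 5 - (length - 12))
    length = length * depth
    if depth != tmp:
        length = tmp
        print(j)
    j = j * 36
    depth = depth * (length - 14)
    return depth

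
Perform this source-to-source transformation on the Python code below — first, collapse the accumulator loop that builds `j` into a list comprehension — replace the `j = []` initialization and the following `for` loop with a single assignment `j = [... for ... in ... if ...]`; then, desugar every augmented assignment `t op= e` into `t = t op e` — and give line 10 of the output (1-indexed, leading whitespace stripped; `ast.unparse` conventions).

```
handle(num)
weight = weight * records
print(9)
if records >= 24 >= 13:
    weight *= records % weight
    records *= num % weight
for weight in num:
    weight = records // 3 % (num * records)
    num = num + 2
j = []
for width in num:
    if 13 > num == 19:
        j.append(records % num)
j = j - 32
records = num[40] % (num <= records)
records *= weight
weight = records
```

Transformed code:
handle(num)
weight = weight * records
print(9)
if records >= 24 >= 13:
    weight = weight * (records % weight)
    records = records * (num % weight)
for weight in num:
    weight = records // 3 % (num * records)
    num = num + 2
j = [records % num for width in num if 13 > num == 19]
j = j - 32
records = num[40] % (num <= records)
records = records * weight
weight = records

j = [records % num for width in num if 13 > num == 19]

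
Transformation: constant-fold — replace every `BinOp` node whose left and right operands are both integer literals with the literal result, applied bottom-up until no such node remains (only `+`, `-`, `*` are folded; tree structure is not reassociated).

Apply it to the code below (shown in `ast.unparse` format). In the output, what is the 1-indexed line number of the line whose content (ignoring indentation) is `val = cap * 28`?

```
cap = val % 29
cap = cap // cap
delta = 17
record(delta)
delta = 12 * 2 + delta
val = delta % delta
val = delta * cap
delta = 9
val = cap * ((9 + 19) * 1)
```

9

Transformed code:
cap = val % 29
cap = cap // cap
delta = 17
record(delta)
delta = 24 + delta
val = delta % delta
val = delta * cap
delta = 9
val = cap * 28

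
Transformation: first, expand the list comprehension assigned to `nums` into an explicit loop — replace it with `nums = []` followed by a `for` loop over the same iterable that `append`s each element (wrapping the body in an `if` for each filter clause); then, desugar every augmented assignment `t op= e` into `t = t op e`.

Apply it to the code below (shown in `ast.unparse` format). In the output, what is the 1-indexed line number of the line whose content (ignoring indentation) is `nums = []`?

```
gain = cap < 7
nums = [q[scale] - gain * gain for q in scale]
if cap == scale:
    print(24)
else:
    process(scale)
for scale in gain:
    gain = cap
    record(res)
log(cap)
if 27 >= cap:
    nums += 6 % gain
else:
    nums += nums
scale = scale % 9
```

Transformed code:
gain = cap < 7
nums = []
for q in scale:
    nums.append(q[scale] - gain * gain)
if cap == scale:
    print(24)
else:
    process(scale)
for scale in gain:
    gain = cap
    record(res)
log(cap)
if 27 >= cap:
    nums = nums + 6 % gain
else:
    nums = nums + nums
scale = scale % 9

2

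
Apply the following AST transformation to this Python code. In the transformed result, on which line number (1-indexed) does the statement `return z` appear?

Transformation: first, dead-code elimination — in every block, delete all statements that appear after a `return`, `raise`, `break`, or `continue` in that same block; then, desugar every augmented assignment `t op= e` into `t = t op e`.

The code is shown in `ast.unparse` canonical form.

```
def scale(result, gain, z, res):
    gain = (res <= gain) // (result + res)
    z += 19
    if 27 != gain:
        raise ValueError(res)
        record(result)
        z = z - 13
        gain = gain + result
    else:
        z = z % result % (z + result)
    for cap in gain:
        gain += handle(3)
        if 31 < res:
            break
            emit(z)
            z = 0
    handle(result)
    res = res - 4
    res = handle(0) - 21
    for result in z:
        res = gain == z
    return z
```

17

Transformed code:
def scale(result, gain, z, res):
    gain = (res <= gain) // (result + res)
    z = z + 19
    if 27 != gain:
        raise ValueError(res)
    else:
        z = z % result % (z + result)
    for cap in gain:
        gain = gain + handle(3)
        if 31 < res:
            break
    handle(result)
    res = res - 4
    res = handle(0) - 21
    for result in z:
        res = gain == z
    return z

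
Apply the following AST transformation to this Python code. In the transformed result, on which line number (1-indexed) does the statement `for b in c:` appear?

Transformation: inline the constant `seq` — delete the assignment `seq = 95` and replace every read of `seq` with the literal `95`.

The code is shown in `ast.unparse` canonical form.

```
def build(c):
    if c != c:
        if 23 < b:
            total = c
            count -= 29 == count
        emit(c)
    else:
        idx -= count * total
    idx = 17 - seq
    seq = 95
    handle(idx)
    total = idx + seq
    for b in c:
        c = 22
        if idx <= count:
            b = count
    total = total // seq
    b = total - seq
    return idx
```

12

Transformed code:
def build(c):
    if c != c:
        if 23 < b:
            total = c
            count -= 29 == count
        emit(c)
    else:
        idx -= count * total
    idx = 17 - 95
    handle(idx)
    total = idx + 95
    for b in c:
        c = 22
        if idx <= count:
            b = count
    total = total // 95
    b = total - 95
    return idx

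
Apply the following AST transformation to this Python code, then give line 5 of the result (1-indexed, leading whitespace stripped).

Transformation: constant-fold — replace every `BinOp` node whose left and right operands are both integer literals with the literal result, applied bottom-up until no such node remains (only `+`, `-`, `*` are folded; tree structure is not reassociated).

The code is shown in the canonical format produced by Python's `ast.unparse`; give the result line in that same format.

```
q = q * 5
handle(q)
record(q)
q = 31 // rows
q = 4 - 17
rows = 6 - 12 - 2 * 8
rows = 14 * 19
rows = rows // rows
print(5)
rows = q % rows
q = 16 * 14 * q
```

q = -13

Transformed code:
q = q * 5
handle(q)
record(q)
q = 31 // rows
q = -13
rows = -22
rows = 266
rows = rows // rows
print(5)
rows = q % rows
q = 224 * q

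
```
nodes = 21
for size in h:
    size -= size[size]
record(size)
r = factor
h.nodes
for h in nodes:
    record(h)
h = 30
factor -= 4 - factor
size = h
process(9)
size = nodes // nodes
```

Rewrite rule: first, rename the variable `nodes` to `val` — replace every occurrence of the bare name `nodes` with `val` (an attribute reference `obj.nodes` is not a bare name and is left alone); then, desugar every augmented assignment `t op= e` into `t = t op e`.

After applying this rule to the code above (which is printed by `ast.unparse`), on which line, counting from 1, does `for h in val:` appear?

Transformed code:
val = 21
for size in h:
    size = size - size[size]
record(size)
r = factor
h.nodes
for h in val:
    record(h)
h = 30
factor = factor - (4 - factor)
size = h
process(9)
size = val // val

7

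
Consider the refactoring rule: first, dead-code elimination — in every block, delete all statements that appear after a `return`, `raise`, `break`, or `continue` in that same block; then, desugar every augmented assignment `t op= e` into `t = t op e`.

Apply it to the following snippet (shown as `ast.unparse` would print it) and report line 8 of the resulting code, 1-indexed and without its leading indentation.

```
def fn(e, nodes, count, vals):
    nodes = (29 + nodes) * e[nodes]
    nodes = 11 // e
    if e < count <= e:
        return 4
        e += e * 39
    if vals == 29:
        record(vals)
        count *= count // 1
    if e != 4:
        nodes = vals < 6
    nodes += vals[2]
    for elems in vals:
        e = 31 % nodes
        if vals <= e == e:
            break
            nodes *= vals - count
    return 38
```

count = count * (count // 1)

Transformed code:
def fn(e, nodes, count, vals):
    nodes = (29 + nodes) * e[nodes]
    nodes = 11 // e
    if e < count <= e:
        return 4
    if vals == 29:
        record(vals)
        count = count * (count // 1)
    if e != 4:
        nodes = vals < 6
    nodes = nodes + vals[2]
    for elems in vals:
        e = 31 % nodes
        if vals <= e == e:
            break
    return 38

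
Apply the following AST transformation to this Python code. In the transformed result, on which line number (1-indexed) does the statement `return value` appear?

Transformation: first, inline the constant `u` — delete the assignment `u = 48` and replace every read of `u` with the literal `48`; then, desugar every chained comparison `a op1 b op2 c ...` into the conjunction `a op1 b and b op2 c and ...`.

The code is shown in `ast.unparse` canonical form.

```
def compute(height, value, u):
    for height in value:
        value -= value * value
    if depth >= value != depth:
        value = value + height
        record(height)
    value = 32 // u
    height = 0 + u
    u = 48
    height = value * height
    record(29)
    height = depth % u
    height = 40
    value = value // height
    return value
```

14

Transformed code:
def compute(height, value, u):
    for height in value:
        value -= value * value
    if depth >= value and value != depth:
        value = value + height
        record(height)
    value = 32 // 48
    height = 0 + 48
    height = value * height
    record(29)
    height = depth % 48
    height = 40
    value = value // height
    return value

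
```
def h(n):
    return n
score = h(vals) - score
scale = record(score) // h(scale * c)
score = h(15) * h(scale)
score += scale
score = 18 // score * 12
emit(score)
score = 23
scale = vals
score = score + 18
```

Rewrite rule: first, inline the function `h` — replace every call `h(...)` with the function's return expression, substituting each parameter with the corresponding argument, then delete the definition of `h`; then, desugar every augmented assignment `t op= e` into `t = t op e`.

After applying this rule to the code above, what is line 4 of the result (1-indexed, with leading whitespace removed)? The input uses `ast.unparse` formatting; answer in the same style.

score = score + scale

Transformed code:
score = vals - score
scale = record(score) // (scale * c)
score = 15 * scale
score = score + scale
score = 18 // score * 12
emit(score)
score = 23
scale = vals
score = score + 18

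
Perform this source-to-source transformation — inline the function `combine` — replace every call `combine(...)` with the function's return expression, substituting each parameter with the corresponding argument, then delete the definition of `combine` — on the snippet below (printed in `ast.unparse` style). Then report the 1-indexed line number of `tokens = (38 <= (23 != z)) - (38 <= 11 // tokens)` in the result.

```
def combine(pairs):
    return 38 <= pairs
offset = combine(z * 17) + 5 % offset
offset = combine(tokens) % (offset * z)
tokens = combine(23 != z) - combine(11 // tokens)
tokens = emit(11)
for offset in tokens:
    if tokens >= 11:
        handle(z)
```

3

Transformed code:
offset = (38 <= z * 17) + 5 % offset
offset = (38 <= tokens) % (offset * z)
tokens = (38 <= (23 != z)) - (38 <= 11 // tokens)
tokens = emit(11)
for offset in tokens:
    if tokens >= 11:
        handle(z)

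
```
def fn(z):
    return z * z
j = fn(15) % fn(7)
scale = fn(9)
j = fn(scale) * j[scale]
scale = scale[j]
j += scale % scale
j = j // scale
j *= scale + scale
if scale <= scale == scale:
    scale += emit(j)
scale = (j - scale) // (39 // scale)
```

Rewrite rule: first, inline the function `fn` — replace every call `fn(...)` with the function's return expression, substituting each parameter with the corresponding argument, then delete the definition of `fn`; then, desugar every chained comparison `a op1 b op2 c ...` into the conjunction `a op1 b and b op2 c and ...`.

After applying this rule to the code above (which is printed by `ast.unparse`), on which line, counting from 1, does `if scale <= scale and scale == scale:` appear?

Transformed code:
j = 15 * 15 % (7 * 7)
scale = 9 * 9
j = scale * scale * j[scale]
scale = scale[j]
j += scale % scale
j = j // scale
j *= scale + scale
if scale <= scale and scale == scale:
    scale += emit(j)
scale = (j - scale) // (39 // scale)

8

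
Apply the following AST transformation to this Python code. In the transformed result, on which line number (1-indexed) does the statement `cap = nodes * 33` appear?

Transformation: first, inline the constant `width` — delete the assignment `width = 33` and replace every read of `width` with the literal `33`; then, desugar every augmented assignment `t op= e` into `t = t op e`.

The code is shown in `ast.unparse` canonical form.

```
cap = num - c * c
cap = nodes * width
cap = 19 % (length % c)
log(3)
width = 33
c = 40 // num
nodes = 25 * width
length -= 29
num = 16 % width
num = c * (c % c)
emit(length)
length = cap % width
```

Transformed code:
cap = num - c * c
cap = nodes * 33
cap = 19 % (length % c)
log(3)
c = 40 // num
nodes = 25 * 33
length = length - 29
num = 16 % 33
num = c * (c % c)
emit(length)
length = cap % 33

2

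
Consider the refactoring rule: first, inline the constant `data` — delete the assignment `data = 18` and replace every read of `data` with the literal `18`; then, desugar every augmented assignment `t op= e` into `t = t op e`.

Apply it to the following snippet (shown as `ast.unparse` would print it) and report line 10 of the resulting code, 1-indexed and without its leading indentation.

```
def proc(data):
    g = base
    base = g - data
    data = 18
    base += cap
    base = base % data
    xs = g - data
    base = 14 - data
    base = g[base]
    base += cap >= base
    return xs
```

return xs

Transformed code:
def proc(data):
    g = base
    base = g - 18
    base = base + cap
    base = base % 18
    xs = g - 18
    base = 14 - 18
    base = g[base]
    base = base + (cap >= base)
    return xs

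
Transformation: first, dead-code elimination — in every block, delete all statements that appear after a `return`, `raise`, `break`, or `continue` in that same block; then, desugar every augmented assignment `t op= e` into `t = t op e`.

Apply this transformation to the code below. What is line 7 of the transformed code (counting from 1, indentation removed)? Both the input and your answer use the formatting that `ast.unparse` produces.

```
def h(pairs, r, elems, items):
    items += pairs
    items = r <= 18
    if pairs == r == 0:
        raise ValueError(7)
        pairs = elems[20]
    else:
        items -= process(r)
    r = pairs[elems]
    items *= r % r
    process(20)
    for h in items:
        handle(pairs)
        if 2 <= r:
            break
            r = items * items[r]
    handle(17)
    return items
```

items = items - process(r)

Transformed code:
def h(pairs, r, elems, items):
    items = items + pairs
    items = r <= 18
    if pairs == r == 0:
        raise ValueError(7)
    else:
        items = items - process(r)
    r = pairs[elems]
    items = items * (r % r)
    process(20)
    for h in items:
        handle(pairs)
        if 2 <= r:
            break
    handle(17)
    return items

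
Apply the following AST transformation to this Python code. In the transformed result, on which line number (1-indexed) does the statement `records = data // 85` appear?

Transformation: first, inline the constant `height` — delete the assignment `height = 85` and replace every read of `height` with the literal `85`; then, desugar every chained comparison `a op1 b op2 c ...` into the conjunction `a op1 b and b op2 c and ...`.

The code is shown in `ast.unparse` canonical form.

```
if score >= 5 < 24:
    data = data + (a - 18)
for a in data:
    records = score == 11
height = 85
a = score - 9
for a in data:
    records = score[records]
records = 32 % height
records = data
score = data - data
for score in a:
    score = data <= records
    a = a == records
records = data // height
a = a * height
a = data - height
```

14

Transformed code:
if score >= 5 and 5 < 24:
    data = data + (a - 18)
for a in data:
    records = score == 11
a = score - 9
for a in data:
    records = score[records]
records = 32 % 85
records = data
score = data - data
for score in a:
    score = data <= records
    a = a == records
records = data // 85
a = a * 85
a = data - 85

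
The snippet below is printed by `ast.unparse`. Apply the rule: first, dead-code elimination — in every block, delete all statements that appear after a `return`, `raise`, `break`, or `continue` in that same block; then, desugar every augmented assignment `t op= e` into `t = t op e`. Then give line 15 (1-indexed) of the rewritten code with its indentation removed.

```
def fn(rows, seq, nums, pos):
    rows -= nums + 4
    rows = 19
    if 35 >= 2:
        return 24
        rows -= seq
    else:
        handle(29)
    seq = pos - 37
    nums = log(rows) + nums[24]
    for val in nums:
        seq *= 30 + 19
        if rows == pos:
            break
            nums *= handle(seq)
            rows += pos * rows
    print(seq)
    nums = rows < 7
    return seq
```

nums = rows < 7

Transformed code:
def fn(rows, seq, nums, pos):
    rows = rows - (nums + 4)
    rows = 19
    if 35 >= 2:
        return 24
    else:
        handle(29)
    seq = pos - 37
    nums = log(rows) + nums[24]
    for val in nums:
        seq = seq * (30 + 19)
        if rows == pos:
            break
    print(seq)
    nums = rows < 7
    return seq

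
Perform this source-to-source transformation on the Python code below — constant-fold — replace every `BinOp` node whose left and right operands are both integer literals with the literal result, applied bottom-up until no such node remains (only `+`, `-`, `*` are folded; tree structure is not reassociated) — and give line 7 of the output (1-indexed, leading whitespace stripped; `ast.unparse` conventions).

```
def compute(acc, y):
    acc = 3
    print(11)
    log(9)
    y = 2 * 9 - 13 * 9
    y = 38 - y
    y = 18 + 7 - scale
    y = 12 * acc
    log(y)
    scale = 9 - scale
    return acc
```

y = 25 - scale

Transformed code:
def compute(acc, y):
    acc = 3
    print(11)
    log(9)
    y = -99
    y = 38 - y
    y = 25 - scale
    y = 12 * acc
    log(y)
    scale = 9 - scale
    return acc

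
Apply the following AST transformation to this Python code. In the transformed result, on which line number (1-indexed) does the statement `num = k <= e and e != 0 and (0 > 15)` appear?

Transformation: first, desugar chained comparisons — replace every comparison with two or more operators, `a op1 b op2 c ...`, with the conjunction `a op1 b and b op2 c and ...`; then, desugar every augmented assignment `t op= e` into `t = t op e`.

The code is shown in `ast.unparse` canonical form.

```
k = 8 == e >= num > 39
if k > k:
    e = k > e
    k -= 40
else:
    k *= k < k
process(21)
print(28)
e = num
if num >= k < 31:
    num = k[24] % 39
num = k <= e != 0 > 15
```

12

Transformed code:
k = 8 == e and e >= num and (num > 39)
if k > k:
    e = k > e
    k = k - 40
else:
    k = k * (k < k)
process(21)
print(28)
e = num
if num >= k and k < 31:
    num = k[24] % 39
num = k <= e and e != 0 and (0 > 15)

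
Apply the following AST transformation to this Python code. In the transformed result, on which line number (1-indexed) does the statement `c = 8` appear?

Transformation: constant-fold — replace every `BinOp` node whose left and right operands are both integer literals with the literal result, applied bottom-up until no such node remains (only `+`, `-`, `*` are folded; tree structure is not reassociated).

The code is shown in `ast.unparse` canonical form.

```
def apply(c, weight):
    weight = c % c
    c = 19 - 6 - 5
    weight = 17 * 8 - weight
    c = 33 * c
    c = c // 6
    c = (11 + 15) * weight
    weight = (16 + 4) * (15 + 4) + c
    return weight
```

Transformed code:
def apply(c, weight):
    weight = c % c
    c = 8
    weight = 136 - weight
    c = 33 * c
    c = c // 6
    c = 26 * weight
    weight = 380 + c
    return weight

3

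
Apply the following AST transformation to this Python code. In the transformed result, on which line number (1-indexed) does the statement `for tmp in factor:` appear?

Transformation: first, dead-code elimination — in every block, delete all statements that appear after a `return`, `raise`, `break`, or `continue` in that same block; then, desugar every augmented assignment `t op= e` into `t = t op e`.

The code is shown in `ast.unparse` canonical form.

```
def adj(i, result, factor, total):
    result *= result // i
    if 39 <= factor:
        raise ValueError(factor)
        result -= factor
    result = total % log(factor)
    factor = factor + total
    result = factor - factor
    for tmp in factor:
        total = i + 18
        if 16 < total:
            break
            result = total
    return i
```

8

Transformed code:
def adj(i, result, factor, total):
    result = result * (result // i)
    if 39 <= factor:
        raise ValueError(factor)
    result = total % log(factor)
    factor = factor + total
    result = factor - factor
    for tmp in factor:
        total = i + 18
        if 16 < total:
            break
    return i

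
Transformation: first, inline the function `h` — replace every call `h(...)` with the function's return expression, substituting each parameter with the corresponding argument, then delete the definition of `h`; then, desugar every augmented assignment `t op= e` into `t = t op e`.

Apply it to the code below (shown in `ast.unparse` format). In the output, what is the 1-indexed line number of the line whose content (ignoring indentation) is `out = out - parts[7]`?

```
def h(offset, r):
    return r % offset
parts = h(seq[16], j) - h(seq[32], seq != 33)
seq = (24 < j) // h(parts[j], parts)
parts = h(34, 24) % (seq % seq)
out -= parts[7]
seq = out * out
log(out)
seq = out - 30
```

Transformed code:
parts = j % seq[16] - (seq != 33) % seq[32]
seq = (24 < j) // (parts % parts[j])
parts = 24 % 34 % (seq % seq)
out = out - parts[7]
seq = out * out
log(out)
seq = out - 30

4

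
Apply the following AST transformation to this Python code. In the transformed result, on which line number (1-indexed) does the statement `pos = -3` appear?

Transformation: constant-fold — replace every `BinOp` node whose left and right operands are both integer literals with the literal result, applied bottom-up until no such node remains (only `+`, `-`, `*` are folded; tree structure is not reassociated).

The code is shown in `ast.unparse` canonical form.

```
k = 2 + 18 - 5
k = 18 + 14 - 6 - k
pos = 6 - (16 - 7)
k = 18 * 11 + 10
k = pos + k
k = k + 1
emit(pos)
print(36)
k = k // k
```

3

Transformed code:
k = 15
k = 26 - k
pos = -3
k = 208
k = pos + k
k = k + 1
emit(pos)
print(36)
k = k // k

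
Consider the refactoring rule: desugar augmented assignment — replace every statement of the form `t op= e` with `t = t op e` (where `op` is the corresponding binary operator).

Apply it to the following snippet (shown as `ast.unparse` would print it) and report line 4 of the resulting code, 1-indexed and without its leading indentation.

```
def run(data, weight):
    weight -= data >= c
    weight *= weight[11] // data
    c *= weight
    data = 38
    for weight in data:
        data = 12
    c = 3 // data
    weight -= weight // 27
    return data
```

c = c * weight

Transformed code:
def run(data, weight):
    weight = weight - (data >= c)
    weight = weight * (weight[11] // data)
    c = c * weight
    data = 38
    for weight in data:
        data = 12
    c = 3 // data
    weight = weight - weight // 27
    return data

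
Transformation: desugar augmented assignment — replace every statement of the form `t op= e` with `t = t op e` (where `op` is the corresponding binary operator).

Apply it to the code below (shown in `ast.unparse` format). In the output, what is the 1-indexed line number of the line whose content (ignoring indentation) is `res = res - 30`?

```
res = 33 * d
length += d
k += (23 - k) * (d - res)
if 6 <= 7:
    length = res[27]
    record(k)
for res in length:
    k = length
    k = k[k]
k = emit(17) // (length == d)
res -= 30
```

11

Transformed code:
res = 33 * d
length = length + d
k = k + (23 - k) * (d - res)
if 6 <= 7:
    length = res[27]
    record(k)
for res in length:
    k = length
    k = k[k]
k = emit(17) // (length == d)
res = res - 30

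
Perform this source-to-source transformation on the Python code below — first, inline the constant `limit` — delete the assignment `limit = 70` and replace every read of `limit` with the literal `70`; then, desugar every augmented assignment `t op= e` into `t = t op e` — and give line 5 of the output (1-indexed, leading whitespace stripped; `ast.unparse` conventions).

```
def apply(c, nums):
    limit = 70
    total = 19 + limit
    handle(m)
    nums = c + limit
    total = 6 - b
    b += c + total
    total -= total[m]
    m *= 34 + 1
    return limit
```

Transformed code:
def apply(c, nums):
    total = 19 + 70
    handle(m)
    nums = c + 70
    total = 6 - b
    b = b + (c + total)
    total = total - total[m]
    m = m * (34 + 1)
    return 70

total = 6 - b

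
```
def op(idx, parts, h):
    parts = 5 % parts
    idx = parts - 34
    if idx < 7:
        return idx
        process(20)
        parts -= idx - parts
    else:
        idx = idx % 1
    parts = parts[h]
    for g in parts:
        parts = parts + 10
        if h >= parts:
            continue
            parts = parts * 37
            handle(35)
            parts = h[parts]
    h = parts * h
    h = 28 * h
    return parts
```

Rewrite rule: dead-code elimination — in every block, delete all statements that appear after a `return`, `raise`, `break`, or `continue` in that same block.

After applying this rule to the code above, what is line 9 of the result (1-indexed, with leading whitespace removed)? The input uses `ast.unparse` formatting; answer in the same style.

for g in parts:

Transformed code:
def op(idx, parts, h):
    parts = 5 % parts
    idx = parts - 34
    if idx < 7:
        return idx
    else:
        idx = idx % 1
    parts = parts[h]
    for g in parts:
        parts = parts + 10
        if h >= parts:
            continue
    h = parts * h
    h = 28 * h
    return parts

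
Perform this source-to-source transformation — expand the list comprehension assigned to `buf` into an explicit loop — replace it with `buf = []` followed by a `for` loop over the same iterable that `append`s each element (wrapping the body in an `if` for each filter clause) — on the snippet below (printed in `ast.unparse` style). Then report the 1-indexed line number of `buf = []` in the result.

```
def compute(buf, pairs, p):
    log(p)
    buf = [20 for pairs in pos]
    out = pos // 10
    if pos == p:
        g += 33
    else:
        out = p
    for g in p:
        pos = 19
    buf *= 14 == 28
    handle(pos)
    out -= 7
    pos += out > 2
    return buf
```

3

Transformed code:
def compute(buf, pairs, p):
    log(p)
    buf = []
    for pairs in pos:
        buf.append(20)
    out = pos // 10
    if pos == p:
        g += 33
    else:
        out = p
    for g in p:
        pos = 19
    buf *= 14 == 28
    handle(pos)
    out -= 7
    pos += out > 2
    return buf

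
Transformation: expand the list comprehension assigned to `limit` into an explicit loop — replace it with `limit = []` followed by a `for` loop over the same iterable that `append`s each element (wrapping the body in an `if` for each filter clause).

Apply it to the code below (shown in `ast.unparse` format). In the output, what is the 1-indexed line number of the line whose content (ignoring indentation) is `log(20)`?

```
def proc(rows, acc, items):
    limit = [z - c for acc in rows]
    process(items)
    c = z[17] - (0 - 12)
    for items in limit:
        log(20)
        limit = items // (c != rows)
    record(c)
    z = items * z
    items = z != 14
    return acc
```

Transformed code:
def proc(rows, acc, items):
    limit = []
    for acc in rows:
        limit.append(z - c)
    process(items)
    c = z[17] - (0 - 12)
    for items in limit:
        log(20)
        limit = items // (c != rows)
    record(c)
    z = items * z
    items = z != 14
    return acc

8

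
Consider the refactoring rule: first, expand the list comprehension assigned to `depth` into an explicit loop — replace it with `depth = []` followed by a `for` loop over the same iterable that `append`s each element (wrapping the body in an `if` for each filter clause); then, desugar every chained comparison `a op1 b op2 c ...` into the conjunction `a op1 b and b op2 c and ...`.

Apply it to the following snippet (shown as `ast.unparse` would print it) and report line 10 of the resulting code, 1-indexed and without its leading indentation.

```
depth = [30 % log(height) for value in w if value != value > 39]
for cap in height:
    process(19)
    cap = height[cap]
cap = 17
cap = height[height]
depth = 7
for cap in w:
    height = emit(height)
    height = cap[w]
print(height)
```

Transformed code:
depth = []
for value in w:
    if value != value and value > 39:
        depth.append(30 % log(height))
for cap in height:
    process(19)
    cap = height[cap]
cap = 17
cap = height[height]
depth = 7
for cap in w:
    height = emit(height)
    height = cap[w]
print(height)

depth = 7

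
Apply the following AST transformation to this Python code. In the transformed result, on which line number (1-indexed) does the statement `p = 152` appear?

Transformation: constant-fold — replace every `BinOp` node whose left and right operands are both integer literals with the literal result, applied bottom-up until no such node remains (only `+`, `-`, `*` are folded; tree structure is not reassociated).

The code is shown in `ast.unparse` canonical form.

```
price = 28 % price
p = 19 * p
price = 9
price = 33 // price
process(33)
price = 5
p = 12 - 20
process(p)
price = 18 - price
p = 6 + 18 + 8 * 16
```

10

Transformed code:
price = 28 % price
p = 19 * p
price = 9
price = 33 // price
process(33)
price = 5
p = -8
process(p)
price = 18 - price
p = 152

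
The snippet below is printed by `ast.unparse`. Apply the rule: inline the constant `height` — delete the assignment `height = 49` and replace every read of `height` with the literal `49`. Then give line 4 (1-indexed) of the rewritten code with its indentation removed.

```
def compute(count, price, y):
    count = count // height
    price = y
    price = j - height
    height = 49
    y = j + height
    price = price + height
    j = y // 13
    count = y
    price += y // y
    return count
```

price = j - 49

Transformed code:
def compute(count, price, y):
    count = count // 49
    price = y
    price = j - 49
    y = j + 49
    price = price + 49
    j = y // 13
    count = y
    price += y // y
    return count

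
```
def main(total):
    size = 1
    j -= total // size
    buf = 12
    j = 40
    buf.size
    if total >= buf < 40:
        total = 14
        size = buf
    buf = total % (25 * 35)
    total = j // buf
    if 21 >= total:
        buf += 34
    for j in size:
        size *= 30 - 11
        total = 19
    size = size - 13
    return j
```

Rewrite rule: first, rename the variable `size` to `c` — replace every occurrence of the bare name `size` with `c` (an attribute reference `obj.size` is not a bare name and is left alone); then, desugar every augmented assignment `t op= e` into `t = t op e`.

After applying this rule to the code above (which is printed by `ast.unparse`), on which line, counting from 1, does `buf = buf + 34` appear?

13

Transformed code:
def main(total):
    c = 1
    j = j - total // c
    buf = 12
    j = 40
    buf.size
    if total >= buf < 40:
        total = 14
        c = buf
    buf = total % (25 * 35)
    total = j // buf
    if 21 >= total:
        buf = buf + 34
    for j in c:
        c = c * (30 - 11)
        total = 19
    c = c - 13
    return j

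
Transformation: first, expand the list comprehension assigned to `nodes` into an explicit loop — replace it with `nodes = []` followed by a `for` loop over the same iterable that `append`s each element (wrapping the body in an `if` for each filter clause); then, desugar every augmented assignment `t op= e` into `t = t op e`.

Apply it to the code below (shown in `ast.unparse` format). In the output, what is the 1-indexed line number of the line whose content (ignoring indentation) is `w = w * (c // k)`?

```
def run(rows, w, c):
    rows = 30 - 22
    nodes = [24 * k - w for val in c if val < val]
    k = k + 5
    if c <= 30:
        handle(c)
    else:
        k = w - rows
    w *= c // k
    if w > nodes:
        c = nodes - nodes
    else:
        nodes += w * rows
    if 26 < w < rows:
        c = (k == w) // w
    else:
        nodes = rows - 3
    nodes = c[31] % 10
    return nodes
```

12

Transformed code:
def run(rows, w, c):
    rows = 30 - 22
    nodes = []
    for val in c:
        if val < val:
            nodes.append(24 * k - w)
    k = k + 5
    if c <= 30:
        handle(c)
    else:
        k = w - rows
    w = w * (c // k)
    if w > nodes:
        c = nodes - nodes
    else:
        nodes = nodes + w * rows
    if 26 < w < rows:
        c = (k == w) // w
    else:
        nodes = rows - 3
    nodes = c[31] % 10
    return nodes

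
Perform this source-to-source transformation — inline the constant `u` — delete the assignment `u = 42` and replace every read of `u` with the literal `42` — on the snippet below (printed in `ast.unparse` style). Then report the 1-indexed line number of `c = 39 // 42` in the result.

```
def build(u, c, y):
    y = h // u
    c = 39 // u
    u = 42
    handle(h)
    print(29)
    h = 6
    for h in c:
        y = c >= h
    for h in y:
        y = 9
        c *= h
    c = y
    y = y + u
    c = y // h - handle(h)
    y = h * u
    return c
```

3

Transformed code:
def build(u, c, y):
    y = h // 42
    c = 39 // 42
    handle(h)
    print(29)
    h = 6
    for h in c:
        y = c >= h
    for h in y:
        y = 9
        c *= h
    c = y
    y = y + 42
    c = y // h - handle(h)
    y = h * 42
    return c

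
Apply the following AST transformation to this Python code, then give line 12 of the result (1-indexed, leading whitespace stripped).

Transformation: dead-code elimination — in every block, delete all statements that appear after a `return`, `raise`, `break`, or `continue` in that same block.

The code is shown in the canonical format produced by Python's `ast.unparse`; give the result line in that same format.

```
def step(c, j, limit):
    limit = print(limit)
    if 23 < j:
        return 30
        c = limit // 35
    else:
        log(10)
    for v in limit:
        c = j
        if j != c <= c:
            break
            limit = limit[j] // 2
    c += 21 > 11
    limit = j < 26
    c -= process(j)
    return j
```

Transformed code:
def step(c, j, limit):
    limit = print(limit)
    if 23 < j:
        return 30
    else:
        log(10)
    for v in limit:
        c = j
        if j != c <= c:
            break
    c += 21 > 11
    limit = j < 26
    c -= process(j)
    return j

limit = j < 26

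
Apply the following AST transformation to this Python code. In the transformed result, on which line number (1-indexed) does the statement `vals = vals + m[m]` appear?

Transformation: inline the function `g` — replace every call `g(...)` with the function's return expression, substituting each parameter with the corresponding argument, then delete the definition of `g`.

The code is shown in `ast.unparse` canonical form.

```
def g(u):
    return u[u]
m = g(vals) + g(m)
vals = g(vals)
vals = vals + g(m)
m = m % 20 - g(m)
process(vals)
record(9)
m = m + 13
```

3

Transformed code:
m = vals[vals] + m[m]
vals = vals[vals]
vals = vals + m[m]
m = m % 20 - m[m]
process(vals)
record(9)
m = m + 13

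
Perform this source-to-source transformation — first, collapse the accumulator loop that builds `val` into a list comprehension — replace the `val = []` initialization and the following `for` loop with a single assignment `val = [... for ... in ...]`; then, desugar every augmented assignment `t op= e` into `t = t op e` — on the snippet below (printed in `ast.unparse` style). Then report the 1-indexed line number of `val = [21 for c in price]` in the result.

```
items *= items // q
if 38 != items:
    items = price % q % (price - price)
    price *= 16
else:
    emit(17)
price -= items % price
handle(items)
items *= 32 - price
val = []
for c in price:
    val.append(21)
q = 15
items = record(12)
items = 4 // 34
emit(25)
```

Transformed code:
items = items * (items // q)
if 38 != items:
    items = price % q % (price - price)
    price = price * 16
else:
    emit(17)
price = price - items % price
handle(items)
items = items * (32 - price)
val = [21 for c in price]
q = 15
items = record(12)
items = 4 // 34
emit(25)

10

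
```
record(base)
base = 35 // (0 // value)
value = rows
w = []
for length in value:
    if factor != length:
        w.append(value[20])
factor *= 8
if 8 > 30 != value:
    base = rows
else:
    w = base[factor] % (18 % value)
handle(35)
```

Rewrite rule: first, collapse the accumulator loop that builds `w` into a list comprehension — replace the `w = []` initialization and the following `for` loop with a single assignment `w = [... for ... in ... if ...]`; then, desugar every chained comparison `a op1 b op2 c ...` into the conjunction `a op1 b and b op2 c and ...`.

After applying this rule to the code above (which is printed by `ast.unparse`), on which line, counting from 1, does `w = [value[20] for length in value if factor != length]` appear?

Transformed code:
record(base)
base = 35 // (0 // value)
value = rows
w = [value[20] for length in value if factor != length]
factor *= 8
if 8 > 30 and 30 != value:
    base = rows
else:
    w = base[factor] % (18 % value)
handle(35)

4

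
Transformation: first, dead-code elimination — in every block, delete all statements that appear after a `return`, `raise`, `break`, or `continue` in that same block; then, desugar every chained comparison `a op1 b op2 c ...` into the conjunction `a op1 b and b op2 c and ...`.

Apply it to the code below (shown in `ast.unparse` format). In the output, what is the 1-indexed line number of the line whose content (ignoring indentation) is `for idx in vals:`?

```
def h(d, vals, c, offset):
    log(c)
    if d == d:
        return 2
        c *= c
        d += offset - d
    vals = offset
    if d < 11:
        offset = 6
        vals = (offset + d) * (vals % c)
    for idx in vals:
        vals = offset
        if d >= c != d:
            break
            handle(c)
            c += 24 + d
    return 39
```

9

Transformed code:
def h(d, vals, c, offset):
    log(c)
    if d == d:
        return 2
    vals = offset
    if d < 11:
        offset = 6
        vals = (offset + d) * (vals % c)
    for idx in vals:
        vals = offset
        if d >= c and c != d:
            break
    return 39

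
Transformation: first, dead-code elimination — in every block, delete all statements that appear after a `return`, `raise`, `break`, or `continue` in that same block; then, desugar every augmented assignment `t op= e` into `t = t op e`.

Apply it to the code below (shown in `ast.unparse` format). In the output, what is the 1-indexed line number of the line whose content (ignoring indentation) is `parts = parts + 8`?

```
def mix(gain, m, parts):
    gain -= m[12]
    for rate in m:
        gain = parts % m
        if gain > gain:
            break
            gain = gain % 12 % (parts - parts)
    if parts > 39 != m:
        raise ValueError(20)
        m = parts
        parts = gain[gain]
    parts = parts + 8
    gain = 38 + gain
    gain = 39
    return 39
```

Transformed code:
def mix(gain, m, parts):
    gain = gain - m[12]
    for rate in m:
        gain = parts % m
        if gain > gain:
            break
    if parts > 39 != m:
        raise ValueError(20)
    parts = parts + 8
    gain = 38 + gain
    gain = 39
    return 39

9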